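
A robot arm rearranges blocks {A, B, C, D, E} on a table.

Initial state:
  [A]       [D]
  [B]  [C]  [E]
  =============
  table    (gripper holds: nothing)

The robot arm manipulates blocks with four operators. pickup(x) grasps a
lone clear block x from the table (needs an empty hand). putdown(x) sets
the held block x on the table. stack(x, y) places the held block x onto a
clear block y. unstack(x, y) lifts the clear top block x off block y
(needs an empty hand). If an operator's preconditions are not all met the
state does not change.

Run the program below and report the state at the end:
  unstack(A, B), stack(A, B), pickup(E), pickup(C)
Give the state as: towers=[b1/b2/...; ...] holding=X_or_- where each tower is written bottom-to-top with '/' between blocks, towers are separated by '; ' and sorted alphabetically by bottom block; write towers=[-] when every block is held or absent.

step 1 (unstack(A, B)): towers=[B; C; E/D] holding=A
step 2 (stack(A, B)): towers=[B/A; C; E/D] holding=-
step 3 (pickup(E)) [no-op]: towers=[B/A; C; E/D] holding=-
step 4 (pickup(C)): towers=[B/A; E/D] holding=C

towers=[B/A; E/D] holding=C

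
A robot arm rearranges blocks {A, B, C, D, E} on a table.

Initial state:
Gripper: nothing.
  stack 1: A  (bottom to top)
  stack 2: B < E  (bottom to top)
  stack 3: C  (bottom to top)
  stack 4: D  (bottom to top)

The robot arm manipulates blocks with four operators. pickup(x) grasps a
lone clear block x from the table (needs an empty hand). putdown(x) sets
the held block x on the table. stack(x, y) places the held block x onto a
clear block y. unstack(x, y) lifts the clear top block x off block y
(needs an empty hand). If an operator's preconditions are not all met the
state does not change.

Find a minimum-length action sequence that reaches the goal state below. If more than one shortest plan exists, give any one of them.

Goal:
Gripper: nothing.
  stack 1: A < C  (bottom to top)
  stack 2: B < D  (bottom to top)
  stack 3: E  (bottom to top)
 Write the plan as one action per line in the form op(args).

step 1 (unstack(E, B)): towers=[A; B; C; D] holding=E
step 2 (putdown(E)): towers=[A; B; C; D; E] holding=-
step 3 (pickup(D)): towers=[A; B; C; E] holding=D
step 4 (stack(D, B)): towers=[A; B/D; C; E] holding=-
step 5 (pickup(C)): towers=[A; B/D; E] holding=C
step 6 (stack(C, A)): towers=[A/C; B/D; E] holding=-
goal check: towers=[A/C; B/D; E] holding=- — reached (length 6, optimal by BFS)

unstack(E, B)
putdown(E)
pickup(D)
stack(D, B)
pickup(C)
stack(C, A)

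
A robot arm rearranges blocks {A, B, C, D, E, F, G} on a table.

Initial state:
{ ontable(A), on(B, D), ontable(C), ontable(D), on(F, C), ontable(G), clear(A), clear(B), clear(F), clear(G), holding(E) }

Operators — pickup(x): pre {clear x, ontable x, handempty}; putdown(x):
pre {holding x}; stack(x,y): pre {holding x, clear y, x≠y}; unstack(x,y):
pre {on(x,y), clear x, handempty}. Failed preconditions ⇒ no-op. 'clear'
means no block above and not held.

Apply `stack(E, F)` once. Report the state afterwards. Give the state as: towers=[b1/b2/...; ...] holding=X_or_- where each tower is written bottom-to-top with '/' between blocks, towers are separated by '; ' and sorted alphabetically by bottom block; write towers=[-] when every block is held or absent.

towers=[A; C/F/E; D/B; G] holding=-

before: towers=[A; C/F; D/B; G] holding=E
pre[stack(E, F)]: holding(E) ok, clear(F) ok, E≠F ok
all met → apply stack(E, F)
after:  towers=[A; C/F/E; D/B; G] holding=-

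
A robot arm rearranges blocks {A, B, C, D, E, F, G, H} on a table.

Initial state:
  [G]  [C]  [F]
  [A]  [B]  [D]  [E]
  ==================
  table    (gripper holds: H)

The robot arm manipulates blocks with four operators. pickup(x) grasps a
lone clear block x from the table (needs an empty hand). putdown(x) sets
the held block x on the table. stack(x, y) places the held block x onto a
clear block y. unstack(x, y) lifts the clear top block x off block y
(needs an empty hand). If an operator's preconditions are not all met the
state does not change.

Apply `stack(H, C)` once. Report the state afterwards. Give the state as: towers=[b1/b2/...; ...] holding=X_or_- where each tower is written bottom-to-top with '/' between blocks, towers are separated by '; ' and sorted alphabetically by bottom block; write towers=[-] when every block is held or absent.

before: towers=[A/G; B/C; D/F; E] holding=H
pre[stack(H, C)]: holding(H) yes, clear(C) yes, H≠C yes
all met → apply stack(H, C)
after:  towers=[A/G; B/C/H; D/F; E] holding=-

towers=[A/G; B/C/H; D/F; E] holding=-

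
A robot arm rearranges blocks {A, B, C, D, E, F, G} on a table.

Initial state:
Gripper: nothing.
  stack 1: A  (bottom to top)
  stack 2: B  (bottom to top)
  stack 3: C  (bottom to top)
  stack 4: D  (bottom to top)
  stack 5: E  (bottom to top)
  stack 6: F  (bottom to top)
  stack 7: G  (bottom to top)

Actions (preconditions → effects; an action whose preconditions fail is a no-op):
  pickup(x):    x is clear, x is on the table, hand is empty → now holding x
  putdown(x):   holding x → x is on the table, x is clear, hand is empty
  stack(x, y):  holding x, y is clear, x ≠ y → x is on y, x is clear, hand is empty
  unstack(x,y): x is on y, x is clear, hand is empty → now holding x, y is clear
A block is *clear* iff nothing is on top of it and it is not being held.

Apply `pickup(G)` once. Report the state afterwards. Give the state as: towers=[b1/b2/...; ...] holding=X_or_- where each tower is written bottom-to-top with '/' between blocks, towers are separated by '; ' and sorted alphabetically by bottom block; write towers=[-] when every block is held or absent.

towers=[A; B; C; D; E; F] holding=G

before: towers=[A; B; C; D; E; F; G] holding=-
pre[pickup(G)]: clear(G) ✓, ontable(G) ✓, handempty ✓
all met → apply pickup(G)
after:  towers=[A; B; C; D; E; F] holding=G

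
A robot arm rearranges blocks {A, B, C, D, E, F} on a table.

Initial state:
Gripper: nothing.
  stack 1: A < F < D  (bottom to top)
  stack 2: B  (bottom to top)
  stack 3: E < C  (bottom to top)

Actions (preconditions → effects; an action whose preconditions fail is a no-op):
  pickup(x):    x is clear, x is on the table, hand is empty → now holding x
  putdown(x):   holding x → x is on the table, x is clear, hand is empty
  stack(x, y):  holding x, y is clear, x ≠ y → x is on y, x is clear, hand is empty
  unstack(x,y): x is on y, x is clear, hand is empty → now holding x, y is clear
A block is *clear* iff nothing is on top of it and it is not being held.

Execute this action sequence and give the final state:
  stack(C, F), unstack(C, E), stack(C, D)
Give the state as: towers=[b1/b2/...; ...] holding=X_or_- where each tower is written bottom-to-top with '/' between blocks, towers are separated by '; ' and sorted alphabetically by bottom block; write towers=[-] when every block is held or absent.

step 1 (stack(C, F)) [no-op]: towers=[A/F/D; B; E/C] holding=-
step 2 (unstack(C, E)): towers=[A/F/D; B; E] holding=C
step 3 (stack(C, D)): towers=[A/F/D/C; B; E] holding=-

towers=[A/F/D/C; B; E] holding=-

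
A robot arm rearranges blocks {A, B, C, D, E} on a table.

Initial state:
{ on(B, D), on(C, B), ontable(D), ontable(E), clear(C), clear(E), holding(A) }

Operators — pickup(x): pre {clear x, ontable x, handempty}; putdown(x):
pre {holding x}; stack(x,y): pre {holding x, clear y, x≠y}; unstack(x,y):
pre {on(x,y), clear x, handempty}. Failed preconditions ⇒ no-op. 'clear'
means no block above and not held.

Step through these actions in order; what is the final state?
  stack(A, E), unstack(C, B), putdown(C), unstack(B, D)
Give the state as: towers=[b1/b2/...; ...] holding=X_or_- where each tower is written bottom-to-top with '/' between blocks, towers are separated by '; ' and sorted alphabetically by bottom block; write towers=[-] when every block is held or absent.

step 1 (stack(A, E)): towers=[D/B/C; E/A] holding=-
step 2 (unstack(C, B)): towers=[D/B; E/A] holding=C
step 3 (putdown(C)): towers=[C; D/B; E/A] holding=-
step 4 (unstack(B, D)): towers=[C; D; E/A] holding=B

towers=[C; D; E/A] holding=B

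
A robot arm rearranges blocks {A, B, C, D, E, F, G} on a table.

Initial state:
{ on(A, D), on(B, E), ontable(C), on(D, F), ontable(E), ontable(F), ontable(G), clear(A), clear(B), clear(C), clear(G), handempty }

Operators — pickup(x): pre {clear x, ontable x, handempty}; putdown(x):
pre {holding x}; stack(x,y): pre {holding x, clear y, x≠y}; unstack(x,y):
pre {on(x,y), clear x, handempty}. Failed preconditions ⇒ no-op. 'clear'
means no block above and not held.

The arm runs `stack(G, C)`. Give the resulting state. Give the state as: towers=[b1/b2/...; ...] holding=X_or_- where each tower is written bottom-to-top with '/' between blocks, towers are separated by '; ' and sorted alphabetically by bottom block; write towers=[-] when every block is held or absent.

before: towers=[C; E/B; F/D/A; G] holding=-
pre[stack(G, C)]: holding(G) ✗, clear(C) ✓, G≠C ✓
holding(G) unmet → stack(G, C) is a no-op
after:  towers=[C; E/B; F/D/A; G] holding=-

towers=[C; E/B; F/D/A; G] holding=-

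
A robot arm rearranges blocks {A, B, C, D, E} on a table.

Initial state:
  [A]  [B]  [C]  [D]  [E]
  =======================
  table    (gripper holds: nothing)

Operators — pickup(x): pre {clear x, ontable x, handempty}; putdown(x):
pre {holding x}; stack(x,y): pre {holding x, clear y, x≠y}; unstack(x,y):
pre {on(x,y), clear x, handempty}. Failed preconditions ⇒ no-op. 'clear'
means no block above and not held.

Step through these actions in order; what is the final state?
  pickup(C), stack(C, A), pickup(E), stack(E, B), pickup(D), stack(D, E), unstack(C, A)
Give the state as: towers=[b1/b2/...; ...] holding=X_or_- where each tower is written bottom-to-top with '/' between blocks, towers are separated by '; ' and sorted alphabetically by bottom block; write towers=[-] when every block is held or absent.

step 1 (pickup(C)): towers=[A; B; D; E] holding=C
step 2 (stack(C, A)): towers=[A/C; B; D; E] holding=-
step 3 (pickup(E)): towers=[A/C; B; D] holding=E
step 4 (stack(E, B)): towers=[A/C; B/E; D] holding=-
step 5 (pickup(D)): towers=[A/C; B/E] holding=D
step 6 (stack(D, E)): towers=[A/C; B/E/D] holding=-
step 7 (unstack(C, A)): towers=[A; B/E/D] holding=C

towers=[A; B/E/D] holding=C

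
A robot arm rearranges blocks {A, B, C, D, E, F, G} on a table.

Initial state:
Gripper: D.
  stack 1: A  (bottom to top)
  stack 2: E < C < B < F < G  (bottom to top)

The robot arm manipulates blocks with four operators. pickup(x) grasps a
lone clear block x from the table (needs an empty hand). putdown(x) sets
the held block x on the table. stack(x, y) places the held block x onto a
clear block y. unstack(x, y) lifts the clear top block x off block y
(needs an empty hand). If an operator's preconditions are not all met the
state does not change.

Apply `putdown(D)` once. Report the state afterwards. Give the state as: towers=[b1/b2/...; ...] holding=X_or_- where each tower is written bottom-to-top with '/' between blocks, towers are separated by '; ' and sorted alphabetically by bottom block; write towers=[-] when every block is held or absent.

towers=[A; D; E/C/B/F/G] holding=-

before: towers=[A; E/C/B/F/G] holding=D
pre[putdown(D)]: holding(D) yes
all met → apply putdown(D)
after:  towers=[A; D; E/C/B/F/G] holding=-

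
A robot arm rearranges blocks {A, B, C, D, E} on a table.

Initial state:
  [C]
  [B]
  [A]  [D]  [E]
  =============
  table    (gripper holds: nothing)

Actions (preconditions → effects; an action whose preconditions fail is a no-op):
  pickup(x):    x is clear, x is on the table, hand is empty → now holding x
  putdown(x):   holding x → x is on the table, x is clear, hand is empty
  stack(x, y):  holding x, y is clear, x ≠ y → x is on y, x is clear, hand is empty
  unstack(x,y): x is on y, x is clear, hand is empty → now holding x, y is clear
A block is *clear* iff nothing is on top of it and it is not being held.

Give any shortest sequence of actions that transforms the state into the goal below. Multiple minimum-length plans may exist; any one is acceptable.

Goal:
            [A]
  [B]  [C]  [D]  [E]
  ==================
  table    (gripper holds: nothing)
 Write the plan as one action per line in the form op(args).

unstack(C, B)
putdown(C)
unstack(B, A)
putdown(B)
pickup(A)
stack(A, D)

step 1 (unstack(C, B)): towers=[A/B; D; E] holding=C
step 2 (putdown(C)): towers=[A/B; C; D; E] holding=-
step 3 (unstack(B, A)): towers=[A; C; D; E] holding=B
step 4 (putdown(B)): towers=[A; B; C; D; E] holding=-
step 5 (pickup(A)): towers=[B; C; D; E] holding=A
step 6 (stack(A, D)): towers=[B; C; D/A; E] holding=-
goal check: towers=[B; C; D/A; E] holding=- — reached (length 6, optimal by BFS)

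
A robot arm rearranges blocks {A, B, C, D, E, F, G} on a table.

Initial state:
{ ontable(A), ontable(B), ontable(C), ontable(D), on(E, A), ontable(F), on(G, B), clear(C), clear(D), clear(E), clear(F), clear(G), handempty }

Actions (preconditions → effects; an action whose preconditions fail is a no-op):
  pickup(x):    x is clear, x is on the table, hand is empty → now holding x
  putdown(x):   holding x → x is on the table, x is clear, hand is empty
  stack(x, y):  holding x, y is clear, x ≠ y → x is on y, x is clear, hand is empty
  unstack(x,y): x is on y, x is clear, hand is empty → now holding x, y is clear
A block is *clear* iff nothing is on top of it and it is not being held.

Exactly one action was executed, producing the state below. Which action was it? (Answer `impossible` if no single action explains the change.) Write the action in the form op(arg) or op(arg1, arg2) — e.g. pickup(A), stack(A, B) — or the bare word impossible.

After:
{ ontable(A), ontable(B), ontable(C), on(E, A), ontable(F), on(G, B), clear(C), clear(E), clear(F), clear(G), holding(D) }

pickup(D)

target: towers=[A/E; B/G; C; F] holding=D
         pickup(F) → towers=[A/E; B/G; C; D] holding=F
     unstack(G, B) → towers=[A/E; B; C; D; F] holding=G
         pickup(D) → towers=[A/E; B/G; C; F] holding=D  ← match
     unstack(E, A) → towers=[A; B/G; C; D; F] holding=E
         pickup(C) → towers=[A/E; B/G; D; F] holding=C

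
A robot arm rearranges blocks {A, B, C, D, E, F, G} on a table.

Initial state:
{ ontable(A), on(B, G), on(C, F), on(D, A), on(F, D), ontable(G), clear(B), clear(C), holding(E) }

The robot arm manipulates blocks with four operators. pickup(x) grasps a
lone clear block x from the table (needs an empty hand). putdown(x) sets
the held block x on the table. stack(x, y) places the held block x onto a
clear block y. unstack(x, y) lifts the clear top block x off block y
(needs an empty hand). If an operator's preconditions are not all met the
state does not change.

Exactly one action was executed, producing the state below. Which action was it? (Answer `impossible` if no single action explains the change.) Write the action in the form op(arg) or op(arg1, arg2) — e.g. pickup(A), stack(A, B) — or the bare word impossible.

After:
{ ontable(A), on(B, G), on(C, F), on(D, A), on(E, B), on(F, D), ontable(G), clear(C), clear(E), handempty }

stack(E, B)

target: towers=[A/D/F/C; G/B/E] holding=-
        putdown(E) → towers=[A/D/F/C; E; G/B] holding=-
       stack(E, B) → towers=[A/D/F/C; G/B/E] holding=-  ← match
       stack(E, C) → towers=[A/D/F/C/E; G/B] holding=-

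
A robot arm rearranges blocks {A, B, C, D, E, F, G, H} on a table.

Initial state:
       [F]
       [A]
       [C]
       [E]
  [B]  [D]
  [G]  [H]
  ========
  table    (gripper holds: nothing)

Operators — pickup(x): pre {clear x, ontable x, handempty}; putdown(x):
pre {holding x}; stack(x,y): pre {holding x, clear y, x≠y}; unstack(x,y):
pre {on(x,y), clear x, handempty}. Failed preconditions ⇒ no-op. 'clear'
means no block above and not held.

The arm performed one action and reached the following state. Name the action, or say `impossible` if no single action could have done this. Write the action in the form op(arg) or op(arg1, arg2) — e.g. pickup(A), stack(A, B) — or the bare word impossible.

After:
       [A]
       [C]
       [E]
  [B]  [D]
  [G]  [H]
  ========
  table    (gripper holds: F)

target: towers=[G/B; H/D/E/C/A] holding=F
     unstack(B, G) → towers=[G; H/D/E/C/A/F] holding=B
     unstack(F, A) → towers=[G/B; H/D/E/C/A] holding=F  ← match

unstack(F, A)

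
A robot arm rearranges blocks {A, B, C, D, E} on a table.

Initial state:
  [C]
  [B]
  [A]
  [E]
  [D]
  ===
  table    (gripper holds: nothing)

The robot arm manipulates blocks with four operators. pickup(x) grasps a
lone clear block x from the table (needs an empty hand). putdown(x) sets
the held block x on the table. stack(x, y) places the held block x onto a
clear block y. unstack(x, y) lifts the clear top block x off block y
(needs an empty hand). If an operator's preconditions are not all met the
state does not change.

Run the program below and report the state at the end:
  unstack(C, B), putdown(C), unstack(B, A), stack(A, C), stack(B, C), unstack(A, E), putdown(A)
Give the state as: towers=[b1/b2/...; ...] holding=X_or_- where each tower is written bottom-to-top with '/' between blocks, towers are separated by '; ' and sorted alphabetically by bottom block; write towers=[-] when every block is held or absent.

step 1 (unstack(C, B)): towers=[D/E/A/B] holding=C
step 2 (putdown(C)): towers=[C; D/E/A/B] holding=-
step 3 (unstack(B, A)): towers=[C; D/E/A] holding=B
step 4 (stack(A, C)) [no-op]: towers=[C; D/E/A] holding=B
step 5 (stack(B, C)): towers=[C/B; D/E/A] holding=-
step 6 (unstack(A, E)): towers=[C/B; D/E] holding=A
step 7 (putdown(A)): towers=[A; C/B; D/E] holding=-

towers=[A; C/B; D/E] holding=-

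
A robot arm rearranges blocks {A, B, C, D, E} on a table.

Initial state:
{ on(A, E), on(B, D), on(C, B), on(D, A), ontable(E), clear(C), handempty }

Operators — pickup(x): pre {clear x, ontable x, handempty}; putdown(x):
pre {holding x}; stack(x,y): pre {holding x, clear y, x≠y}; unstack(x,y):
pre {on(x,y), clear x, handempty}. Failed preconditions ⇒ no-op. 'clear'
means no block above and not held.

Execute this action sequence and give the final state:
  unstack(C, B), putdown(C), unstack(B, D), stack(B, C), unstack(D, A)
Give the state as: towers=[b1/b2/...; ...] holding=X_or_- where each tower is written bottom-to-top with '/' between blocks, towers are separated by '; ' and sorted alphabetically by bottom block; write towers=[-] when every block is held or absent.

step 1 (unstack(C, B)): towers=[E/A/D/B] holding=C
step 2 (putdown(C)): towers=[C; E/A/D/B] holding=-
step 3 (unstack(B, D)): towers=[C; E/A/D] holding=B
step 4 (stack(B, C)): towers=[C/B; E/A/D] holding=-
step 5 (unstack(D, A)): towers=[C/B; E/A] holding=D

towers=[C/B; E/A] holding=D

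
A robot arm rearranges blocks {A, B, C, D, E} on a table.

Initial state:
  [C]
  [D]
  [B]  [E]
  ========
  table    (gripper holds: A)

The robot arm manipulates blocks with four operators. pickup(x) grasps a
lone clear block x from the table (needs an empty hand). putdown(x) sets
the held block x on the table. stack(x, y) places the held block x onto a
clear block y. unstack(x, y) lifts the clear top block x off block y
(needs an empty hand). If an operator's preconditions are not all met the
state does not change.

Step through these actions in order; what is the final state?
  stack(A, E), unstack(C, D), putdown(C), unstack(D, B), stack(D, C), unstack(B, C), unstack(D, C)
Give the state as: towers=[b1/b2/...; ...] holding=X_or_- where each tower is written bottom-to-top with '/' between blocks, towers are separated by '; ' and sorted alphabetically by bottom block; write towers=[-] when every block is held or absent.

step 1 (stack(A, E)): towers=[B/D/C; E/A] holding=-
step 2 (unstack(C, D)): towers=[B/D; E/A] holding=C
step 3 (putdown(C)): towers=[B/D; C; E/A] holding=-
step 4 (unstack(D, B)): towers=[B; C; E/A] holding=D
step 5 (stack(D, C)): towers=[B; C/D; E/A] holding=-
step 6 (unstack(B, C)) [no-op]: towers=[B; C/D; E/A] holding=-
step 7 (unstack(D, C)): towers=[B; C; E/A] holding=D

towers=[B; C; E/A] holding=D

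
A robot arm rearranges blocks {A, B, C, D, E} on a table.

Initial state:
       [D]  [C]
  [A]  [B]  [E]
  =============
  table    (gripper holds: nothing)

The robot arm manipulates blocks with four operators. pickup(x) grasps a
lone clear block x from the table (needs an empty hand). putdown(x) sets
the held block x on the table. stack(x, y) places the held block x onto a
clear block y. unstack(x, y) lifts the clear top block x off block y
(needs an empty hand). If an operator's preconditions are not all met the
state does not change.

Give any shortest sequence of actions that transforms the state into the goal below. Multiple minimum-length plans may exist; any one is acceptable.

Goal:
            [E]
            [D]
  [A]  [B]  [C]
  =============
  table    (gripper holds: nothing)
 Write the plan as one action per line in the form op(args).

unstack(C, E)
putdown(C)
unstack(D, B)
stack(D, C)
pickup(E)
stack(E, D)

step 1 (unstack(C, E)): towers=[A; B/D; E] holding=C
step 2 (putdown(C)): towers=[A; B/D; C; E] holding=-
step 3 (unstack(D, B)): towers=[A; B; C; E] holding=D
step 4 (stack(D, C)): towers=[A; B; C/D; E] holding=-
step 5 (pickup(E)): towers=[A; B; C/D] holding=E
step 6 (stack(E, D)): towers=[A; B; C/D/E] holding=-
goal check: towers=[A; B; C/D/E] holding=- — reached (length 6, optimal by BFS)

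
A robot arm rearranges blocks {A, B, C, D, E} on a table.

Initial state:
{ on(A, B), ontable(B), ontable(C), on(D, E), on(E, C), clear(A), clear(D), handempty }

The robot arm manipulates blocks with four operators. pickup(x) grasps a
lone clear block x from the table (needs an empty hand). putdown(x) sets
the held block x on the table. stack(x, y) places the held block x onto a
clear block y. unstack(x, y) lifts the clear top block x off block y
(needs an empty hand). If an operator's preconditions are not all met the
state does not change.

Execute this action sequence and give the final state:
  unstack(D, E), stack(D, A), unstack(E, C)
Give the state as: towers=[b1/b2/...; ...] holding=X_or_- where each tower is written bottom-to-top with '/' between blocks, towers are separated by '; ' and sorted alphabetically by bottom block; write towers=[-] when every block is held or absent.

step 1 (unstack(D, E)): towers=[B/A; C/E] holding=D
step 2 (stack(D, A)): towers=[B/A/D; C/E] holding=-
step 3 (unstack(E, C)): towers=[B/A/D; C] holding=E

towers=[B/A/D; C] holding=E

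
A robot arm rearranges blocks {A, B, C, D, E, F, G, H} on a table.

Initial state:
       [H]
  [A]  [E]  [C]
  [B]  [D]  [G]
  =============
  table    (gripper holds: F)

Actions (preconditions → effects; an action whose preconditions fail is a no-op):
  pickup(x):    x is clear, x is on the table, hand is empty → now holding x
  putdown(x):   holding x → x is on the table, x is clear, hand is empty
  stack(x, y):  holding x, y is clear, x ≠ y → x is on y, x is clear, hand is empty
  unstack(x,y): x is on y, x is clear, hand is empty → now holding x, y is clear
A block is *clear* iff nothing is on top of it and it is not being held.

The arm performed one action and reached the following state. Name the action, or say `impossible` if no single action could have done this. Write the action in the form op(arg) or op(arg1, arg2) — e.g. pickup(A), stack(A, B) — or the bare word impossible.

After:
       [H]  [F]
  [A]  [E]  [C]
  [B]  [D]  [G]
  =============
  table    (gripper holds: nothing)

target: towers=[B/A; D/E/H; G/C/F] holding=-
        putdown(F) → towers=[B/A; D/E/H; F; G/C] holding=-
       stack(F, A) → towers=[B/A/F; D/E/H; G/C] holding=-
       stack(F, H) → towers=[B/A; D/E/H/F; G/C] holding=-
       stack(F, C) → towers=[B/A; D/E/H; G/C/F] holding=-  ← match

stack(F, C)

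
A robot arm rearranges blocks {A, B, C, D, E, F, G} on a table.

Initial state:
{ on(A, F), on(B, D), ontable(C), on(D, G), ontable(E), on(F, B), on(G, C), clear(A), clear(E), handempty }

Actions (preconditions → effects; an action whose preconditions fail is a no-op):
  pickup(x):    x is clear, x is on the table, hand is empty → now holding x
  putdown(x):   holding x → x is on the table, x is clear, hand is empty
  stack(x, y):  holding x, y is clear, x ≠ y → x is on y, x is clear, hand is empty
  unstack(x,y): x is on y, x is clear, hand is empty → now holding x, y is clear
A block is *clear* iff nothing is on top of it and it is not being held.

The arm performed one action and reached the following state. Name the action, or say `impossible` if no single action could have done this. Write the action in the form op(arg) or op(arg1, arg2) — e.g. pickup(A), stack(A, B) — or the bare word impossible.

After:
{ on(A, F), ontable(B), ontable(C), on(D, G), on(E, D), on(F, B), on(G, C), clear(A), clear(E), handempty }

target: towers=[B/F/A; C/G/D/E] holding=-
     unstack(A, F) → towers=[C/G/D/B/F; E] holding=A
         pickup(E) → towers=[C/G/D/B/F/A] holding=E
none of the 2 applicable actions match → impossible

impossible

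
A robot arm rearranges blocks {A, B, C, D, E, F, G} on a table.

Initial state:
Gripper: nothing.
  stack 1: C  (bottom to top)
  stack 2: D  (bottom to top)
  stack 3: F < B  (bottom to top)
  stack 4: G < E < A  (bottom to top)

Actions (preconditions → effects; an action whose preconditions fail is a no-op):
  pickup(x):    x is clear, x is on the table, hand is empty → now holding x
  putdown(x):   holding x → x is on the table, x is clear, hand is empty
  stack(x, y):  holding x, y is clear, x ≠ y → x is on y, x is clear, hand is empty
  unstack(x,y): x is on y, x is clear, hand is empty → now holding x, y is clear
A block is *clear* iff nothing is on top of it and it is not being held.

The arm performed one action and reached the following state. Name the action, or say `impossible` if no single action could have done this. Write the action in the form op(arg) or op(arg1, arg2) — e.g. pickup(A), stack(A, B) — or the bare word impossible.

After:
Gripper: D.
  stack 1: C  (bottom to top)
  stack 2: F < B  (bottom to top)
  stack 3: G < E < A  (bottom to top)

pickup(D)

target: towers=[C; F/B; G/E/A] holding=D
     unstack(B, F) → towers=[C; D; F; G/E/A] holding=B
         pickup(D) → towers=[C; F/B; G/E/A] holding=D  ← match
     unstack(A, E) → towers=[C; D; F/B; G/E] holding=A
         pickup(C) → towers=[D; F/B; G/E/A] holding=C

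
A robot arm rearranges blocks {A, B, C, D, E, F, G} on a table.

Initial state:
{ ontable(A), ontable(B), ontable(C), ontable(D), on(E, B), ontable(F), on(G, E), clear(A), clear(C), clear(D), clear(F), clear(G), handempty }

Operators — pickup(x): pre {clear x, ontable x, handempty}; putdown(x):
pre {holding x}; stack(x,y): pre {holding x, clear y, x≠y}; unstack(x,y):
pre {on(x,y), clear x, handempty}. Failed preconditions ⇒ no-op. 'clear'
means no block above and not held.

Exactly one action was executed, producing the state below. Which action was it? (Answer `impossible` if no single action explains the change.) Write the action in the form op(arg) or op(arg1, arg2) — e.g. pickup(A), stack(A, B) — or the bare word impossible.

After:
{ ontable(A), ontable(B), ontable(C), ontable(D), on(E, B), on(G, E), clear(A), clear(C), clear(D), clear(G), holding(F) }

target: towers=[A; B/E/G; C; D] holding=F
         pickup(F) → towers=[A; B/E/G; C; D] holding=F  ← match
     unstack(G, E) → towers=[A; B/E; C; D; F] holding=G
         pickup(D) → towers=[A; B/E/G; C; F] holding=D
         pickup(A) → towers=[B/E/G; C; D; F] holding=A
         pickup(C) → towers=[A; B/E/G; D; F] holding=C

pickup(F)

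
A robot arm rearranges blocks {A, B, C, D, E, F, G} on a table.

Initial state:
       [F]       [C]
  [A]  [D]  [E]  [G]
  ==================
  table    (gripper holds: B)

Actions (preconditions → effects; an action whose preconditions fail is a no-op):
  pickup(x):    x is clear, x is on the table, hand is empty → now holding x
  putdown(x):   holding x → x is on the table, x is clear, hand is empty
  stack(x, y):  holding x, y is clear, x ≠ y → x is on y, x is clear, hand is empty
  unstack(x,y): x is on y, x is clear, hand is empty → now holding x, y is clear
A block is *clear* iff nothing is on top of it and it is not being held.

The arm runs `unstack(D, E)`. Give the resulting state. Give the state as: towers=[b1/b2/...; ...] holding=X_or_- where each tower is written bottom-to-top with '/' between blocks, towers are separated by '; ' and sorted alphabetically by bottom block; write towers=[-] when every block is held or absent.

before: towers=[A; D/F; E; G/C] holding=B
pre[unstack(D, E)]: on(D,E) ✗, clear(D) ✗, handempty ✗
on(D,E), clear(D), handempty unmet → unstack(D, E) is a no-op
after:  towers=[A; D/F; E; G/C] holding=B

towers=[A; D/F; E; G/C] holding=B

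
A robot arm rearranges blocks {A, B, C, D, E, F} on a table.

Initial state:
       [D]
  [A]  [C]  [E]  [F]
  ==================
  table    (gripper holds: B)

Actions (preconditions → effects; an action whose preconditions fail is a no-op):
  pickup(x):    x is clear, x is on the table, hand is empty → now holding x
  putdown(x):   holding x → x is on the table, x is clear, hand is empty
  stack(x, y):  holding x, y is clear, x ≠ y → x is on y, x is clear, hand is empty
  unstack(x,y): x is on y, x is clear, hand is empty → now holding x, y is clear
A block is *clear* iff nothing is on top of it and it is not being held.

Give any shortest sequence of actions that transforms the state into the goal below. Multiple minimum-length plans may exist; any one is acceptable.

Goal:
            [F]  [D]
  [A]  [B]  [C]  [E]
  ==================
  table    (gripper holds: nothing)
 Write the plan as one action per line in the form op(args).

putdown(B)
unstack(D, C)
stack(D, E)
pickup(F)
stack(F, C)

step 1 (putdown(B)): towers=[A; B; C/D; E; F] holding=-
step 2 (unstack(D, C)): towers=[A; B; C; E; F] holding=D
step 3 (stack(D, E)): towers=[A; B; C; E/D; F] holding=-
step 4 (pickup(F)): towers=[A; B; C; E/D] holding=F
step 5 (stack(F, C)): towers=[A; B; C/F; E/D] holding=-
goal check: towers=[A; B; C/F; E/D] holding=- — reached (length 5, optimal by BFS)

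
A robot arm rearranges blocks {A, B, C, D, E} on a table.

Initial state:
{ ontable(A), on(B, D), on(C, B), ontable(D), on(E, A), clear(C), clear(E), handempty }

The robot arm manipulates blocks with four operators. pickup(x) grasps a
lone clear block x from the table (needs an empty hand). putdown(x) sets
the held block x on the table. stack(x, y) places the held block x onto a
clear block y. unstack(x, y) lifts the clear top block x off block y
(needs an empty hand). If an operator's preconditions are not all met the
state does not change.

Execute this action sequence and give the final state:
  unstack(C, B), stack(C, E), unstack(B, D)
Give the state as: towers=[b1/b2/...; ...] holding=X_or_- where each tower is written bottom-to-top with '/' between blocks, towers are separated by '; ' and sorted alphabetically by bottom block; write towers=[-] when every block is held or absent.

step 1 (unstack(C, B)): towers=[A/E; D/B] holding=C
step 2 (stack(C, E)): towers=[A/E/C; D/B] holding=-
step 3 (unstack(B, D)): towers=[A/E/C; D] holding=B

towers=[A/E/C; D] holding=B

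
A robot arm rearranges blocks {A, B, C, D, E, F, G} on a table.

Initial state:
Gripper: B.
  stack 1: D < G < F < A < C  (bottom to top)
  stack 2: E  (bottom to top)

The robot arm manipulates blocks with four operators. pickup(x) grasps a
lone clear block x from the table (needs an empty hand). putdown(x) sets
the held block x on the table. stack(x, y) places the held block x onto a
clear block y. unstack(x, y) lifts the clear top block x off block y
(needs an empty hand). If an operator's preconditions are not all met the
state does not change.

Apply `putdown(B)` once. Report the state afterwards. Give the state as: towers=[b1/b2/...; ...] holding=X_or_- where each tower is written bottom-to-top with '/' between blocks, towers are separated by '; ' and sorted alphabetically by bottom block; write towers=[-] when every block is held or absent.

before: towers=[D/G/F/A/C; E] holding=B
pre[putdown(B)]: holding(B) yes
all met → apply putdown(B)
after:  towers=[B; D/G/F/A/C; E] holding=-

towers=[B; D/G/F/A/C; E] holding=-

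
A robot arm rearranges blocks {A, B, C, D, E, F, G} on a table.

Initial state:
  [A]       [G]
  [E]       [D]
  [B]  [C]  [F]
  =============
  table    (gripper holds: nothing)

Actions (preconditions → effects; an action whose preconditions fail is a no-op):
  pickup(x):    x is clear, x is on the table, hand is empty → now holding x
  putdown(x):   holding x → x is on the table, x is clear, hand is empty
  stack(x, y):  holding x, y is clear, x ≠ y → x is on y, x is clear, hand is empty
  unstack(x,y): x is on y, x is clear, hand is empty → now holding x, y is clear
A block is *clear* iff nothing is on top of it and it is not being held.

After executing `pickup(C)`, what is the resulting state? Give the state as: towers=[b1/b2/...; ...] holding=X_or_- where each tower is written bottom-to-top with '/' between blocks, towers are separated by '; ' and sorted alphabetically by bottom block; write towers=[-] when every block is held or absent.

towers=[B/E/A; F/D/G] holding=C

before: towers=[B/E/A; C; F/D/G] holding=-
pre[pickup(C)]: clear(C) ✓, ontable(C) ✓, handempty ✓
all met → apply pickup(C)
after:  towers=[B/E/A; F/D/G] holding=C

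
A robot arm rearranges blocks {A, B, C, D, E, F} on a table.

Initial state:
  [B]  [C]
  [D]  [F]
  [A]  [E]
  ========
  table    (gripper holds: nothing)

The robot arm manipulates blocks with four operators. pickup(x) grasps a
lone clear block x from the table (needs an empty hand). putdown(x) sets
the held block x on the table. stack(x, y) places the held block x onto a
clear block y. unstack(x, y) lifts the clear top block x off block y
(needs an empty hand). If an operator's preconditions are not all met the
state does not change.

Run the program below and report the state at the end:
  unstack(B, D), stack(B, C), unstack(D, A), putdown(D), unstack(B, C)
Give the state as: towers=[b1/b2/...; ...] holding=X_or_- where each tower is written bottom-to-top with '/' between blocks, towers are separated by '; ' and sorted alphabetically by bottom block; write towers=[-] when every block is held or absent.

towers=[A; D; E/F/C] holding=B

step 1 (unstack(B, D)): towers=[A/D; E/F/C] holding=B
step 2 (stack(B, C)): towers=[A/D; E/F/C/B] holding=-
step 3 (unstack(D, A)): towers=[A; E/F/C/B] holding=D
step 4 (putdown(D)): towers=[A; D; E/F/C/B] holding=-
step 5 (unstack(B, C)): towers=[A; D; E/F/C] holding=B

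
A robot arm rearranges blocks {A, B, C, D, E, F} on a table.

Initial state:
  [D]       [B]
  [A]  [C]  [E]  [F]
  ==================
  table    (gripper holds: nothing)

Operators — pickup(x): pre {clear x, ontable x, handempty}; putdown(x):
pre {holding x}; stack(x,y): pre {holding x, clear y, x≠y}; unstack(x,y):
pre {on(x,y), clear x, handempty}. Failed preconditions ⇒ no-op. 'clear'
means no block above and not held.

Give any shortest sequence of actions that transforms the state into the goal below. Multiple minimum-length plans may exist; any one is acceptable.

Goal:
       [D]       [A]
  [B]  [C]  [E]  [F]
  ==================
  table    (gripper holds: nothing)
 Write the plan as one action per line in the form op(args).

step 1 (unstack(B, E)): towers=[A/D; C; E; F] holding=B
step 2 (putdown(B)): towers=[A/D; B; C; E; F] holding=-
step 3 (unstack(D, A)): towers=[A; B; C; E; F] holding=D
step 4 (stack(D, C)): towers=[A; B; C/D; E; F] holding=-
step 5 (pickup(A)): towers=[B; C/D; E; F] holding=A
step 6 (stack(A, F)): towers=[B; C/D; E; F/A] holding=-
goal check: towers=[B; C/D; E; F/A] holding=- — reached (length 6, optimal by BFS)

unstack(B, E)
putdown(B)
unstack(D, A)
stack(D, C)
pickup(A)
stack(A, F)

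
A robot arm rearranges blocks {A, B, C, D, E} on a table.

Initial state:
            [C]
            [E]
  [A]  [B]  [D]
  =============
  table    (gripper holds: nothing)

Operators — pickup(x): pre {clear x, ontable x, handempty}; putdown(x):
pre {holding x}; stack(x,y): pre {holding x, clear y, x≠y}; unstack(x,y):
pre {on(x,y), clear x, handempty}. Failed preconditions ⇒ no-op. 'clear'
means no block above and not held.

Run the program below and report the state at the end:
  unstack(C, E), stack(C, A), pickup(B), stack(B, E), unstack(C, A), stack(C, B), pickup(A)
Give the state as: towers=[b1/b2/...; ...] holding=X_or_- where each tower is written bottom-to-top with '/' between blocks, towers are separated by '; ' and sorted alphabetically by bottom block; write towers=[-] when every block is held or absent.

towers=[D/E/B/C] holding=A

step 1 (unstack(C, E)): towers=[A; B; D/E] holding=C
step 2 (stack(C, A)): towers=[A/C; B; D/E] holding=-
step 3 (pickup(B)): towers=[A/C; D/E] holding=B
step 4 (stack(B, E)): towers=[A/C; D/E/B] holding=-
step 5 (unstack(C, A)): towers=[A; D/E/B] holding=C
step 6 (stack(C, B)): towers=[A; D/E/B/C] holding=-
step 7 (pickup(A)): towers=[D/E/B/C] holding=A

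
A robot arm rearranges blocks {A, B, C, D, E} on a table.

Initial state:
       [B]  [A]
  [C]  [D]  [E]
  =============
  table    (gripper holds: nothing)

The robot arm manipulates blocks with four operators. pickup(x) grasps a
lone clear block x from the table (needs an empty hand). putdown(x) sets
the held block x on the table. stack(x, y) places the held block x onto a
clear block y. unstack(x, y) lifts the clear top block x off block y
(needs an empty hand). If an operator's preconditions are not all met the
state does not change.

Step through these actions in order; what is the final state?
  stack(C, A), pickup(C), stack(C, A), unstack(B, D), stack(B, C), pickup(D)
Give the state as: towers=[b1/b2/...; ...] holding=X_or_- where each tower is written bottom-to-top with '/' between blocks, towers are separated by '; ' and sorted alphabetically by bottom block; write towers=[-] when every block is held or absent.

towers=[E/A/C/B] holding=D

step 1 (stack(C, A)) [no-op]: towers=[C; D/B; E/A] holding=-
step 2 (pickup(C)): towers=[D/B; E/A] holding=C
step 3 (stack(C, A)): towers=[D/B; E/A/C] holding=-
step 4 (unstack(B, D)): towers=[D; E/A/C] holding=B
step 5 (stack(B, C)): towers=[D; E/A/C/B] holding=-
step 6 (pickup(D)): towers=[E/A/C/B] holding=D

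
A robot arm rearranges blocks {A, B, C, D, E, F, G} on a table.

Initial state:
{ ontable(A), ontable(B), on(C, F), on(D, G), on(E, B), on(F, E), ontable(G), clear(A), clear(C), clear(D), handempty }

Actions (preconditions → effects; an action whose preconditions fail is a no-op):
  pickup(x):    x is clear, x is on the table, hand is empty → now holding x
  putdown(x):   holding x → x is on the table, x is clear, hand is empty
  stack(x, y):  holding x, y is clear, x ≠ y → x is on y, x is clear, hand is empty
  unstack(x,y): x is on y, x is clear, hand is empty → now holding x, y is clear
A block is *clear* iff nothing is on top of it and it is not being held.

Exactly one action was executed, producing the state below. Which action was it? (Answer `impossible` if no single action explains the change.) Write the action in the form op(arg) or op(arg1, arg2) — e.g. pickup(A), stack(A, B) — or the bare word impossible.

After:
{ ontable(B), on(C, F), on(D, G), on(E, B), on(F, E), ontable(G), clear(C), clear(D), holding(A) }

pickup(A)

target: towers=[B/E/F/C; G/D] holding=A
     unstack(D, G) → towers=[A; B/E/F/C; G] holding=D
         pickup(A) → towers=[B/E/F/C; G/D] holding=A  ← match
     unstack(C, F) → towers=[A; B/E/F; G/D] holding=C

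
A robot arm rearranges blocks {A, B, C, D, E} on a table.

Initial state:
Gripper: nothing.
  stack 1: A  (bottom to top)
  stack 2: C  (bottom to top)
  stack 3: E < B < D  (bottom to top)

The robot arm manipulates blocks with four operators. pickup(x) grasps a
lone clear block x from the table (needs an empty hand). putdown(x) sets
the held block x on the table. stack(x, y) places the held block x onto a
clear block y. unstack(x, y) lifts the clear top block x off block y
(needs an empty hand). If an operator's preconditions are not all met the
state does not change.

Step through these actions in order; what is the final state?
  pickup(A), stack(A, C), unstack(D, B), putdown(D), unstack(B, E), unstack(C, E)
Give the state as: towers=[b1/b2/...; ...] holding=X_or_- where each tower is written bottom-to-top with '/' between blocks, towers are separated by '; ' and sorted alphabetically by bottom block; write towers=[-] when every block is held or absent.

step 1 (pickup(A)): towers=[C; E/B/D] holding=A
step 2 (stack(A, C)): towers=[C/A; E/B/D] holding=-
step 3 (unstack(D, B)): towers=[C/A; E/B] holding=D
step 4 (putdown(D)): towers=[C/A; D; E/B] holding=-
step 5 (unstack(B, E)): towers=[C/A; D; E] holding=B
step 6 (unstack(C, E)) [no-op]: towers=[C/A; D; E] holding=B

towers=[C/A; D; E] holding=B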